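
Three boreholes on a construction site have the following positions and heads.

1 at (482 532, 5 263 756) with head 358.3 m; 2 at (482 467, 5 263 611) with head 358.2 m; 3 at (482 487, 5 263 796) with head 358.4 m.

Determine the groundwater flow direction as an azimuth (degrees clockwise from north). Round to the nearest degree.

With h = a·x + b·y + c and 1 as origin, the differences give:
  (-65)·a + (-145)·b = -0.1
  (-45)·a + 40·b = +0.1
Eliminate b (×40 and ×(-145), subtract): -9125·a = 10.50 → a = ∂h/∂x = -0.001151
Back-substitute: b = ∂h/∂y = +0.001205.
Flow direction (−∇h) has components (+0.001151 E, -0.001205 N).
Azimuth = atan2(E, N) = atan2(+0.001151, -0.001205) = 136.3° ≈ 136°.

136°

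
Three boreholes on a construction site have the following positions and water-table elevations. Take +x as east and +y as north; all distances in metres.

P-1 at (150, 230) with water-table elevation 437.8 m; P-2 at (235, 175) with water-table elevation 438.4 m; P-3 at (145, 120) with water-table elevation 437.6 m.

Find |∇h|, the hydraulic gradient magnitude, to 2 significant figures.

0.0081

Taking P-1 as reference: P-2−P-1 = (85, -55, +0.6); P-3−P-1 = (-5, -110, -0.2).
Determinant of the coordinate differences = 85·(-110) − (-5)·(-55) = -9625.
∂h/∂x = [(+0.6)·(-110) − (-0.2)·(-55)] / -9625 = +0.008000
∂h/∂y = [85·(-0.2) − (-5)·(+0.6)] / -9625 = +0.001455
|∇h| = √(0.008000² + 0.001455²) = 0.008131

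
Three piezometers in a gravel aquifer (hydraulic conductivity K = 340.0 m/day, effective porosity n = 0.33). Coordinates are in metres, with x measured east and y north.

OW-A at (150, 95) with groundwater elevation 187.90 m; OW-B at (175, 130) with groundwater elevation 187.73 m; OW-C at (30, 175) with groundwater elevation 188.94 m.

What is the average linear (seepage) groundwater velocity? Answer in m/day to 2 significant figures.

With h = a·x + b·y + c and OW-A as origin, the differences give:
  25·a + 35·b = -0.17
  (-120)·a + 80·b = +1.04
Eliminate b (×80 and ×35, subtract): 6200·a = -50.000 → a = ∂h/∂x = -0.008065
Back-substitute: b = ∂h/∂y = +0.0009032.
|∇h| = √(-0.008065² + 0.0009032²) = 0.008115
Seepage velocity v = K·i/n = 340.0 × 0.008115 / 0.33 = 8.361 m/day.

8.4 m/day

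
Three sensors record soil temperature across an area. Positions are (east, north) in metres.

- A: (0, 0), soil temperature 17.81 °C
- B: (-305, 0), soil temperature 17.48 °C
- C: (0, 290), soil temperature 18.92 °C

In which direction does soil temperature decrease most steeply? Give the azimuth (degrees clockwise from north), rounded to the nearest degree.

∂T/∂x = (17.48 − 17.81) / (-305 − 0) = +0.001082
∂T/∂y = (18.92 − 17.81) / (290 − 0) = +0.003828
Steepest decrease is along −∇f: components (-0.001082 E, -0.003828 N).
Azimuth = atan2(-0.001082, -0.003828) = 195.8° ≈ 196°.

196°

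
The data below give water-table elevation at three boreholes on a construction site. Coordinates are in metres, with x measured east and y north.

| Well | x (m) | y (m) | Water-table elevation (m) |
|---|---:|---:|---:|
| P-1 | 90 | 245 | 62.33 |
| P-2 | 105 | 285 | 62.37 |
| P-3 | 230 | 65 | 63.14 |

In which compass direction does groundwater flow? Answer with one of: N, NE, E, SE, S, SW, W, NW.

W

Three-point gradient (reference P-1): Δ to P-2 = (15, 40, +0.04), Δ to P-3 = (140, -180, +0.81).
∂h/∂x = +0.004771, ∂h/∂y = -0.0007892 (det = -8300).
Flow = −∇h = (-0.004771 east, +0.0007892 north), which points west.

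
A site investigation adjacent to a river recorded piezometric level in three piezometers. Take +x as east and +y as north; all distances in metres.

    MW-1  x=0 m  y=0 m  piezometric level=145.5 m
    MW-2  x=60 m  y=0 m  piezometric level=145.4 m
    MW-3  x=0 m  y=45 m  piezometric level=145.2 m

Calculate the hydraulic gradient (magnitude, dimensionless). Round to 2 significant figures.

0.0069

∂h/∂x = (145.4 − 145.5) / (60 − 0) = -0.001667
∂h/∂y = (145.2 − 145.5) / (45 − 0) = -0.006667
|∇h| = √(-0.001667² + -0.006667²) = 0.006872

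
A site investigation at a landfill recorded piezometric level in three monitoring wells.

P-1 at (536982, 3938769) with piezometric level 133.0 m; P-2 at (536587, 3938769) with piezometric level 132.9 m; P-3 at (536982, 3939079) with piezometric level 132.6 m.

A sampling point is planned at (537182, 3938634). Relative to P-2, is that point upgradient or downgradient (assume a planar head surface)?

upgradient

∂h/∂x = (132.9 − 133.0) / (536587 − 536982) = +0.0002532
∂h/∂y = (132.6 − 133.0) / (3939079 − 3938769) = -0.001290
Head at (537182, 3938634) = 133.0 + (+0.0002532)·(200) + (-0.001290)·(-135) = 133.22 m.
That is higher than the 132.9 m at P-2, so the point is upgradient.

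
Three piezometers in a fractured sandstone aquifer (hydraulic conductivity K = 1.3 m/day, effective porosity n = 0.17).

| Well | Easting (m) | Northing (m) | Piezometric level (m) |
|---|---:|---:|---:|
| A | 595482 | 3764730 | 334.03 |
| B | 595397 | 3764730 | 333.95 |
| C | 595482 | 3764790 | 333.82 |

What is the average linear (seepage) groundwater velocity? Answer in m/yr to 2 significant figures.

10 m/yr

∂h/∂x = (333.95 − 334.03) / (595397 − 595482) = +0.0009412
∂h/∂y = (333.82 − 334.03) / (3764790 − 3764730) = -0.003500
|∇h| = √(0.0009412² + -0.003500²) = 0.003624
Seepage velocity v = K·i/n = 1.3 × 0.003624 / 0.17 = 0.02771 m/day = 10.12 m/yr.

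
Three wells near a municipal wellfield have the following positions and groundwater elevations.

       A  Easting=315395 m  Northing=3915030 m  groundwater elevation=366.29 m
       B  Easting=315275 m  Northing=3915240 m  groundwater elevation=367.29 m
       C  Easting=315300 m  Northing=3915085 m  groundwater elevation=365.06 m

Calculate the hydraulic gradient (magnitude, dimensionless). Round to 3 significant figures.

Differences from A: to B (Δx, Δy, Δh) = (-120, 210, +1.00); to C = (-95, 55, -1.23).
Determinant of the coordinate differences = (-120)·55 − (-95)·210 = 13350.
∂h/∂x = [(+1.00)·55 − (-1.23)·210] / 13350 = +0.02347
∂h/∂y = [(-120)·(-1.23) − (-95)·(+1.00)] / 13350 = +0.01817
|∇h| = √(0.02347² + 0.01817²) = 0.02968

0.0297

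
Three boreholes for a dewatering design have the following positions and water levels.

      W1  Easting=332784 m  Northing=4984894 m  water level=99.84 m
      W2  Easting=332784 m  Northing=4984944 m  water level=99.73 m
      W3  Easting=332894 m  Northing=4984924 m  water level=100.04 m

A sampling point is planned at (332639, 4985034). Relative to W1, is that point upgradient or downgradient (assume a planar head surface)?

downgradient

Three-point gradient (reference W1): Δ to W2 = (0, 50, -0.11), Δ to W3 = (110, 30, +0.20).
∂h/∂x = +0.002418, ∂h/∂y = -0.002200 (det = -5500).
Head at (332639, 4985034) = 99.84 + (+0.002418)·(-145) + (-0.002200)·(140) = 99.18 m.
That is lower than the 99.84 m at W1, so the point is downgradient.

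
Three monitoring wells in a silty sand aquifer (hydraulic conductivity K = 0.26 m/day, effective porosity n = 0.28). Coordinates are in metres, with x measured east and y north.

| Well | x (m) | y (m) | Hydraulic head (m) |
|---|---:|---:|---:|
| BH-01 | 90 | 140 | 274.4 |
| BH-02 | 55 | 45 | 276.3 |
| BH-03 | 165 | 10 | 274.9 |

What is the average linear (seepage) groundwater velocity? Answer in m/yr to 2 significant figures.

7.4 m/yr

Three-point gradient (reference BH-01): Δ to BH-02 = (-35, -95, +1.9), Δ to BH-03 = (75, -130, +0.5).
∂h/∂x = -0.01709, ∂h/∂y = -0.01370 (det = 11675).
|∇h| = √(-0.01709² + -0.01370²) = 0.0219
Seepage velocity v = K·i/n = 0.26 × 0.0219 / 0.28 = 0.02034 m/day = 7.429 m/yr.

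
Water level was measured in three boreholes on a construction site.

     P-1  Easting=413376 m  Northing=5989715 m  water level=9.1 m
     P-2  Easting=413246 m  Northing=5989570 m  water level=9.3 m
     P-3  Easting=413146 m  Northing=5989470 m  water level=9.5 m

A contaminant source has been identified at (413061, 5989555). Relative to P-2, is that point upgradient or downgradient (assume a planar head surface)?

upgradient

With h = a·x + b·y + c and P-1 as origin, the differences give:
  (-130)·a + (-145)·b = +0.2
  (-230)·a + (-245)·b = +0.4
Eliminate b (×(-245) and ×(-145), subtract): -1500·a = 9.00 → a = ∂h/∂x = -0.006000
Back-substitute: b = ∂h/∂y = +0.004000.
Head at (413061, 5989555) = 9.1 + (-0.006000)·(-315) + (+0.004000)·(-160) = 10.35 m.
That is higher than the 9.3 m at P-2, so the point is upgradient.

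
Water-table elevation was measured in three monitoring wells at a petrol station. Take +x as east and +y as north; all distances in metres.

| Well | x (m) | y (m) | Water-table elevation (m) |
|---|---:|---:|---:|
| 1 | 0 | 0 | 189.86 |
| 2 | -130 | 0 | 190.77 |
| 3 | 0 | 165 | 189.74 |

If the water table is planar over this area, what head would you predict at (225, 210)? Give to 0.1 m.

∂h/∂x = (190.77 − 189.86) / (-130 − 0) = -0.007000
∂h/∂y = (189.74 − 189.86) / (165 − 0) = -0.0007273
h(225, 210) = 189.86 + (-0.007000)·(225) + (-0.0007273)·(210) = 189.86 -1.575 -0.153 = 188.132 m.

188.1 m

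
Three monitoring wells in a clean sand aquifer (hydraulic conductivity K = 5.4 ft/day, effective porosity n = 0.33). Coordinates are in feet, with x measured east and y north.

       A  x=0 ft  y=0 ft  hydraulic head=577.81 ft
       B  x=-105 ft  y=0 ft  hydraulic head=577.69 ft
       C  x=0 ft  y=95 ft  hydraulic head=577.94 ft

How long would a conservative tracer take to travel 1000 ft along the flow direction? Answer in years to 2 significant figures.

∂h/∂x = (577.69 − 577.81) / (-105 − 0) = +0.001143
∂h/∂y = (577.94 − 577.81) / (95 − 0) = +0.001368
|∇h| = √(0.001143² + 0.001368²) = 0.001783
Seepage velocity v = K·i/n = 5.4 × 0.001783 / 0.33 = 0.02918 ft/day.
t = 1000 / 0.02918 = 3.427e+04 days = 93.8 years.

94 years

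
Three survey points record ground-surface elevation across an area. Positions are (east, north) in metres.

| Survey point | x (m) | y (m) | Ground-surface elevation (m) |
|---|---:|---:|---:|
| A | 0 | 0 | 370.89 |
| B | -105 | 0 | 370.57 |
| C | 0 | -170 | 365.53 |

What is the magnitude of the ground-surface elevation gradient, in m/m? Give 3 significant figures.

0.0317 m/m

∂z/∂x = (370.57 − 370.89) / (-105 − 0) = +0.003048
∂z/∂y = (365.53 − 370.89) / (-170 − 0) = +0.03153
|∇f| = √(0.003048² + 0.03153²) = 0.03168 m/m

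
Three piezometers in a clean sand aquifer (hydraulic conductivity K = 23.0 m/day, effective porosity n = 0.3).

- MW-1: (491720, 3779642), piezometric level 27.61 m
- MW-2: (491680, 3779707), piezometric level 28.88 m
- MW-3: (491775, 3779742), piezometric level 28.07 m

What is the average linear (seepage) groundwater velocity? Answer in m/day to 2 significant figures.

Differences from MW-1: to MW-2 (Δx, Δy, Δh) = (-40, 65, +1.27); to MW-3 = (55, 100, +0.46).
Determinant of the coordinate differences = (-40)·100 − 55·65 = -7575.
∂h/∂x = [(+1.27)·100 − (+0.46)·65] / -7575 = -0.01282
∂h/∂y = [(-40)·(+0.46) − 55·(+1.27)] / -7575 = +0.01165
|∇h| = √(-0.01282² + 0.01165²) = 0.01732
Seepage velocity v = K·i/n = 23.0 × 0.01732 / 0.3 = 1.328 m/day.

1.3 m/day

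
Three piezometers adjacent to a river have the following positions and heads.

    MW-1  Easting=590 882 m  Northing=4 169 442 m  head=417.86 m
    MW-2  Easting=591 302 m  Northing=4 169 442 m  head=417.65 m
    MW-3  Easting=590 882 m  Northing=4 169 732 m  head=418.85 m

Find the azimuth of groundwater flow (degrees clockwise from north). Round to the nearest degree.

172°

∂h/∂x = (417.65 − 417.86) / (591302 − 590882) = -0.0005000
∂h/∂y = (418.85 − 417.86) / (4169732 − 4169442) = +0.003414
Flow direction (−∇h) has components (+0.0005000 E, -0.003414 N).
Azimuth = atan2(E, N) = atan2(+0.0005000, -0.003414) = 171.7° ≈ 172°.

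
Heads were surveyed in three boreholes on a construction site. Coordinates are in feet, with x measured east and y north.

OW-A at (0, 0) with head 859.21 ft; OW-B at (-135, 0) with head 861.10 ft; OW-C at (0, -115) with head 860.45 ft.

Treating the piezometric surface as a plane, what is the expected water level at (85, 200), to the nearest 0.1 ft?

∂h/∂x = (861.10 − 859.21) / (-135 − 0) = -0.01400
∂h/∂y = (860.45 − 859.21) / (-115 − 0) = -0.01078
h(85, 200) = 859.21 + (-0.01400)·(85) + (-0.01078)·(200) = 859.21 -1.190 -2.157 = 855.863 ft.

855.9 ft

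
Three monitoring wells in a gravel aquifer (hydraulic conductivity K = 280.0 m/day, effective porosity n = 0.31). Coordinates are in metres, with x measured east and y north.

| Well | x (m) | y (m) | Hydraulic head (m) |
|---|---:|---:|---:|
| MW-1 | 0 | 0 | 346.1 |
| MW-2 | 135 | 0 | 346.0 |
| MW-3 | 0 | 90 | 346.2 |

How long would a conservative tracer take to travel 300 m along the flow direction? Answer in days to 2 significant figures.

250 days

∂h/∂x = (346.0 − 346.1) / (135 − 0) = -0.0007407
∂h/∂y = (346.2 − 346.1) / (90 − 0) = +0.001111
|∇h| = √(-0.0007407² + 0.001111²) = 0.001335
Seepage velocity v = K·i/n = 280.0 × 0.001335 / 0.31 = 1.206 m/day.
t = 300 / 1.206 = 248.8 days.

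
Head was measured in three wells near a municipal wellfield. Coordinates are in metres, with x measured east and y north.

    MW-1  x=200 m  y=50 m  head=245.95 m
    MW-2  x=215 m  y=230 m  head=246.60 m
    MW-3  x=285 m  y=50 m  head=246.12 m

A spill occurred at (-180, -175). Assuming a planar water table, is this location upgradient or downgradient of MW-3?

downgradient

Differences from MW-1: to MW-2 (Δx, Δy, Δh) = (15, 180, +0.65); to MW-3 = (85, 0, +0.17).
Determinant of the coordinate differences = 15·0 − 85·180 = -15300.
∂h/∂x = [(+0.65)·0 − (+0.17)·180] / -15300 = +0.002000
∂h/∂y = [15·(+0.17) − 85·(+0.65)] / -15300 = +0.003444
Head at (-180, -175) = 245.95 + (+0.002000)·(-380) + (+0.003444)·(-225) = 244.41 m.
That is lower than the 246.12 m at MW-3, so the point is downgradient.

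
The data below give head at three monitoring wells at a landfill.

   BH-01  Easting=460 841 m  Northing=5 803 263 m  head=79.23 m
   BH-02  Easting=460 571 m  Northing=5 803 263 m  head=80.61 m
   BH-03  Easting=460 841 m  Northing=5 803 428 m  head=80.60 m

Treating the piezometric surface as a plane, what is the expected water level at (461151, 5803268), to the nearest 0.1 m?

77.7 m

∂h/∂x = (80.61 − 79.23) / (460571 − 460841) = -0.005111
∂h/∂y = (80.60 − 79.23) / (5803428 − 5803263) = +0.008303
h(461151, 5803268) = 79.23 + (-0.005111)·(310) + (+0.008303)·(5) = 79.23 -1.584 +0.042 = 77.687 m.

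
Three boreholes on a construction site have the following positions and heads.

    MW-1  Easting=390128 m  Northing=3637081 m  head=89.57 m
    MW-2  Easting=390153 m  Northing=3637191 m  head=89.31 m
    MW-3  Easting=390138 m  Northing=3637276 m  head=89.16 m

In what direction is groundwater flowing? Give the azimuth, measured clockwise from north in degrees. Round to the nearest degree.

With h = a·x + b·y + c and MW-1 as origin, the differences give:
  25·a + 110·b = -0.26
  10·a + 195·b = -0.41
Eliminate b (×195 and ×110, subtract): 3775·a = -5.600 → a = ∂h/∂x = -0.001483
Back-substitute: b = ∂h/∂y = -0.002026.
Flow direction (−∇h) has components (+0.001483 E, +0.002026 N).
Azimuth = atan2(E, N) = atan2(+0.001483, +0.002026) = 36.2° ≈ 036°.

036°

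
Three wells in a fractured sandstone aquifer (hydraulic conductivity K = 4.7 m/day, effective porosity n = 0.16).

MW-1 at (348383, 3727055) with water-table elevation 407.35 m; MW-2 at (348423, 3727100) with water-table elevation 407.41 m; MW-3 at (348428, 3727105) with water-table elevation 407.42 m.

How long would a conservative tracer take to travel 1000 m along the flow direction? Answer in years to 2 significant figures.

Taking MW-1 as reference: MW-2−MW-1 = (40, 45, +0.06); MW-3−MW-1 = (45, 50, +0.07).
Determinant of the coordinate differences = 40·50 − 45·45 = -25.
∂h/∂x = [(+0.06)·50 − (+0.07)·45] / -25 = +0.006000
∂h/∂y = [40·(+0.07) − 45·(+0.06)] / -25 = -0.004000
|∇h| = √(0.006000² + -0.004000²) = 0.007211
Seepage velocity v = K·i/n = 4.7 × 0.007211 / 0.16 = 0.2118 m/day.
t = 1000 / 0.2118 = 4721 days = 12.9 years.

13 years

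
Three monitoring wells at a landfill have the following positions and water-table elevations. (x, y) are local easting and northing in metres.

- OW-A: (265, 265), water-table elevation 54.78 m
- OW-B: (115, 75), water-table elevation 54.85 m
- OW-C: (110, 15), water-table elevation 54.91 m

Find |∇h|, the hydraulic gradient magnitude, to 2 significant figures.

With h = a·x + b·y + c and OW-A as origin, the differences give:
  (-150)·a + (-190)·b = +0.07
  (-155)·a + (-250)·b = +0.13
Eliminate b (×(-250) and ×(-190), subtract): 8050·a = 7.200 → a = ∂h/∂x = +0.0008944
Back-substitute: b = ∂h/∂y = -0.001075.
|∇h| = √(0.0008944² + -0.001075²) = 0.001398

0.0014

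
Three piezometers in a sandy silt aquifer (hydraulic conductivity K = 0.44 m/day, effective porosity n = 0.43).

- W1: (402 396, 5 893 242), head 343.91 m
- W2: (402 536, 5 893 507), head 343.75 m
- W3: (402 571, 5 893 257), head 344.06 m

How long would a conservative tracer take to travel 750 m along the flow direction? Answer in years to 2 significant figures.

With h = a·x + b·y + c and W1 as origin, the differences give:
  140·a + 265·b = -0.16
  175·a + 15·b = +0.15
Eliminate b (×15 and ×265, subtract): -44275·a = -42.150 → a = ∂h/∂x = +0.0009520
Back-substitute: b = ∂h/∂y = -0.001107.
|∇h| = √(0.0009520² + -0.001107²) = 0.00146
Seepage velocity v = K·i/n = 0.44 × 0.00146 / 0.43 = 0.001494 m/day.
t = 750 / 0.001494 = 5.02e+05 days = 1.37e+03 years.

1400 years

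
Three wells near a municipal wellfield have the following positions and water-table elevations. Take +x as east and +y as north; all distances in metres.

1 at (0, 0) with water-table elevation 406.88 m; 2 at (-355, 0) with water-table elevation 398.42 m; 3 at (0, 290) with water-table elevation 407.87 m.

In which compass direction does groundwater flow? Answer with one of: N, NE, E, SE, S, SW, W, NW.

∂h/∂x = (398.42 − 406.88) / (-355 − 0) = +0.02383
∂h/∂y = (407.87 − 406.88) / (290 − 0) = +0.003414
Flow = −∇h = (-0.02383 east, -0.003414 north), which points west.

W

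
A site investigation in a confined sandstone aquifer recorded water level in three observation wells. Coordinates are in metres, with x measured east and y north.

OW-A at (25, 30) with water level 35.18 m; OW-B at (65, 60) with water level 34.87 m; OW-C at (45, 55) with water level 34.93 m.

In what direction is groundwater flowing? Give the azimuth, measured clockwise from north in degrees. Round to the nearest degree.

004°

With h = a·x + b·y + c and OW-A as origin, the differences give:
  40·a + 30·b = -0.31
  20·a + 25·b = -0.25
Eliminate b (×25 and ×30, subtract): 400·a = -0.250 → a = ∂h/∂x = -0.0006250
Back-substitute: b = ∂h/∂y = -0.009500.
Flow direction (−∇h) has components (+0.0006250 E, +0.009500 N).
Azimuth = atan2(E, N) = atan2(+0.0006250, +0.009500) = 3.8° ≈ 004°.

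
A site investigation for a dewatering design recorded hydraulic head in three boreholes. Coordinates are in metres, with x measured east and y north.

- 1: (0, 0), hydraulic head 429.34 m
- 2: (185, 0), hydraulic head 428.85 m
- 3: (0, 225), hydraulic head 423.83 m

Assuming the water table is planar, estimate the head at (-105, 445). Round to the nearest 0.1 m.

∂h/∂x = (428.85 − 429.34) / (185 − 0) = -0.002649
∂h/∂y = (423.83 − 429.34) / (225 − 0) = -0.02449
h(-105, 445) = 429.34 + (-0.002649)·(-105) + (-0.02449)·(445) = 429.34 +0.278 -10.898 = 418.721 m.

418.7 m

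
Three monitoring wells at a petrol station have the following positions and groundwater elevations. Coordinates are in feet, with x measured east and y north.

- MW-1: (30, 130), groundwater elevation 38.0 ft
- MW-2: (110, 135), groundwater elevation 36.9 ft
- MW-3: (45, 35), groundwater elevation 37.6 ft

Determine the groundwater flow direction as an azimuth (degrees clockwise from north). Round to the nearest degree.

Three-point gradient (reference MW-1): Δ to MW-2 = (80, 5, -1.1), Δ to MW-3 = (15, -95, -0.4).
∂h/∂x = -0.01388, ∂h/∂y = +0.002020 (det = -7675).
Flow direction (−∇h) has components (+0.01388 E, -0.002020 N).
Azimuth = atan2(E, N) = atan2(+0.01388, -0.002020) = 98.3° ≈ 098°.

098°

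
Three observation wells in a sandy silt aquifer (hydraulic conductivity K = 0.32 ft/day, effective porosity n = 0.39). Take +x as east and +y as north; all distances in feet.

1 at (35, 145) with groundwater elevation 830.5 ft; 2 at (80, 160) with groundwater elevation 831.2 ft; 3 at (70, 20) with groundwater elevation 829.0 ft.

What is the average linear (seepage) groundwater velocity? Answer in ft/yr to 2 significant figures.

Three-point gradient (reference 1): Δ to 2 = (45, 15, +0.7), Δ to 3 = (35, -125, -1.5).
∂h/∂x = +0.01057, ∂h/∂y = +0.01496 (det = -6150).
|∇h| = √(0.01057² + 0.01496²) = 0.01832
Seepage velocity v = K·i/n = 0.32 × 0.01832 / 0.39 = 0.01503 ft/day = 5.49 ft/yr.

5.5 ft/yr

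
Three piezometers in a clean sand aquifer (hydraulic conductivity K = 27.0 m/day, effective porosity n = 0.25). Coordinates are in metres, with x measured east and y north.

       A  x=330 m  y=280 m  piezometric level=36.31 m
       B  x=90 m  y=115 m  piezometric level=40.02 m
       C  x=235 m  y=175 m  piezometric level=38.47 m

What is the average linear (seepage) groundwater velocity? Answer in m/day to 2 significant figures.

1.9 m/day

With h = a·x + b·y + c and A as origin, the differences give:
  (-240)·a + (-165)·b = +3.71
  (-95)·a + (-105)·b = +2.16
Eliminate b (×(-105) and ×(-165), subtract): 9525·a = -33.150 → a = ∂h/∂x = -0.003480
Back-substitute: b = ∂h/∂y = -0.01742.
|∇h| = √(-0.003480² + -0.01742²) = 0.01776
Seepage velocity v = K·i/n = 27.0 × 0.01776 / 0.25 = 1.918 m/day.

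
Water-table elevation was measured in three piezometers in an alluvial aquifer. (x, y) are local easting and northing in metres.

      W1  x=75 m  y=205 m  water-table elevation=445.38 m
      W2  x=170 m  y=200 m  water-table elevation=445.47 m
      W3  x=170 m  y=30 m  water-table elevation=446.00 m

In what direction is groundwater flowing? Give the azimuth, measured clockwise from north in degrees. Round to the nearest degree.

346°

Three-point gradient (reference W1): Δ to W2 = (95, -5, +0.09), Δ to W3 = (95, -175, +0.62).
∂h/∂x = +0.0007833, ∂h/∂y = -0.003118 (det = -16150).
Flow direction (−∇h) has components (-0.0007833 E, +0.003118 N).
Azimuth = atan2(E, N) = atan2(-0.0007833, +0.003118) = 345.9° ≈ 346°.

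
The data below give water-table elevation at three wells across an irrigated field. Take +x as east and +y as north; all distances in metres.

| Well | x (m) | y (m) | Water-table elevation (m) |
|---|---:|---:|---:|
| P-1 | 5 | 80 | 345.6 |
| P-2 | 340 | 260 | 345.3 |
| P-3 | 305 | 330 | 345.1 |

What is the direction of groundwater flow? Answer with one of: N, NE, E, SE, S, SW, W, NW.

Taking P-1 as reference: P-2−P-1 = (335, 180, -0.3); P-3−P-1 = (300, 250, -0.5).
Solve a·Δx + b·Δy = Δh: det = 335·250 − 300·180 = 29750.
∂h/∂x = [(-0.3)·250 − (-0.5)·180] / 29750 = +0.0005042
∂h/∂y = [335·(-0.5) − 300·(-0.3)] / 29750 = -0.002605
Flow = −∇h = (-0.0005042 east, +0.002605 north), which points north.

N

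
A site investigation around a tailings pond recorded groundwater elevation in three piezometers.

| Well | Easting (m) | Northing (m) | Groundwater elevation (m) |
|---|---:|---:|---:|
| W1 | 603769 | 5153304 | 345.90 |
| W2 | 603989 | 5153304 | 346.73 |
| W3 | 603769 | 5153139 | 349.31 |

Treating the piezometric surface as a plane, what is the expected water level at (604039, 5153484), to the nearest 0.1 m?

∂h/∂x = (346.73 − 345.90) / (603989 − 603769) = +0.003773
∂h/∂y = (349.31 − 345.90) / (5153139 − 5153304) = -0.02067
h(604039, 5153484) = 345.90 + (+0.003773)·(270) + (-0.02067)·(180) = 345.90 +1.019 -3.720 = 343.199 m.

343.2 m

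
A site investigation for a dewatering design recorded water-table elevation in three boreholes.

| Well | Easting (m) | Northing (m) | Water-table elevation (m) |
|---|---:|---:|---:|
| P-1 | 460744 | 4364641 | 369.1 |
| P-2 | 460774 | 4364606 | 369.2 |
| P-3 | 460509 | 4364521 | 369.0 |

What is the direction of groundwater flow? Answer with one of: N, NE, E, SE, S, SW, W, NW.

Differences from P-1: to P-2 (Δx, Δy, Δh) = (30, -35, +0.1); to P-3 = (-235, -120, -0.1).
Determinant of the coordinate differences = 30·(-120) − (-235)·(-35) = -11825.
∂h/∂x = [(+0.1)·(-120) − (-0.1)·(-35)] / -11825 = +0.001311
∂h/∂y = [30·(-0.1) − (-235)·(+0.1)] / -11825 = -0.001734
Flow = −∇h = (-0.001311 east, +0.001734 north), which points northwest.

NW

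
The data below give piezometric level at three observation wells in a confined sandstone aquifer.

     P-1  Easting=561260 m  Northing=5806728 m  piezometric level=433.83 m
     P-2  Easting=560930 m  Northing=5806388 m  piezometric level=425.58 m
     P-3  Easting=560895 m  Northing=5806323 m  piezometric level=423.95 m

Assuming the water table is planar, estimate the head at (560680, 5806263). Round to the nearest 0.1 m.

422.8 m

With h = a·x + b·y + c and P-1 as origin, the differences give:
  (-330)·a + (-340)·b = -8.25
  (-365)·a + (-405)·b = -9.88
Eliminate b (×(-405) and ×(-340), subtract): 9550·a = -17.950 → a = ∂h/∂x = -0.001880
Back-substitute: b = ∂h/∂y = +0.02609.
h(560680, 5806263) = 433.83 + (-0.001880)·(-580) + (+0.02609)·(-465) = 433.83 +1.090 -12.131 = 422.789 m.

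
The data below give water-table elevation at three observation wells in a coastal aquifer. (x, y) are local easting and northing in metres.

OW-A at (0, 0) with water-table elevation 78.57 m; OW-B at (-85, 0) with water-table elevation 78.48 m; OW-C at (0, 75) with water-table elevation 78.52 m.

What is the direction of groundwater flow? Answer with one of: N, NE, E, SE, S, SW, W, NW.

NW

∂h/∂x = (78.48 − 78.57) / (-85 − 0) = +0.001059
∂h/∂y = (78.52 − 78.57) / (75 − 0) = -0.0006667
Flow = −∇h = (-0.001059 east, +0.0006667 north), which points northwest.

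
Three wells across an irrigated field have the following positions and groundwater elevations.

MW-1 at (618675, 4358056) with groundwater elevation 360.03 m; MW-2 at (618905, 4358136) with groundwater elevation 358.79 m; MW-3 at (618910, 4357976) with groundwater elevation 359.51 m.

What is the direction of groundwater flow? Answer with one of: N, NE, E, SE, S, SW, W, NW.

Taking MW-1 as reference: MW-2−MW-1 = (230, 80, -1.24); MW-3−MW-1 = (235, -80, -0.52).
Determinant of the coordinate differences = 230·(-80) − 235·80 = -37200.
∂h/∂x = [(-1.24)·(-80) − (-0.52)·80] / -37200 = -0.003785
∂h/∂y = [230·(-0.52) − 235·(-1.24)] / -37200 = -0.004618
Flow = −∇h = (+0.003785 east, +0.004618 north), which points northeast.

NE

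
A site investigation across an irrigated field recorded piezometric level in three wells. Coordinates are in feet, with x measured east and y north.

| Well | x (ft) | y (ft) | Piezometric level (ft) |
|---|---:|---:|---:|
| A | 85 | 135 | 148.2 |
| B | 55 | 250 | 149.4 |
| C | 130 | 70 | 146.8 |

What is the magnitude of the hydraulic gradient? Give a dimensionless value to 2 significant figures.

0.026

Differences from A: to B (Δx, Δy, Δh) = (-30, 115, +1.2); to C = (45, -65, -1.4).
Solve a·Δx + b·Δy = Δh: det = (-30)·(-65) − 45·115 = -3225.
∂h/∂x = [(+1.2)·(-65) − (-1.4)·115] / -3225 = -0.02574
∂h/∂y = [(-30)·(-1.4) − 45·(+1.2)] / -3225 = +0.003721
|∇h| = √(-0.02574² + 0.003721²) = 0.02601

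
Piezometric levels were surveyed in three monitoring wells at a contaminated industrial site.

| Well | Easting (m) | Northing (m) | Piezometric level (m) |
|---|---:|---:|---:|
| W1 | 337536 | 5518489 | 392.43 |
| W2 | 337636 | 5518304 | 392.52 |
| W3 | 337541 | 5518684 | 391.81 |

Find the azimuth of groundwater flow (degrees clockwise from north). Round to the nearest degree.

Differences from W1: to W2 (Δx, Δy, Δh) = (100, -185, +0.09); to W3 = (5, 195, -0.62).
Solve a·Δx + b·Δy = Δh: det = 100·195 − 5·(-185) = 20425.
∂h/∂x = [(+0.09)·195 − (-0.62)·(-185)] / 20425 = -0.004756
∂h/∂y = [100·(-0.62) − 5·(+0.09)] / 20425 = -0.003058
Flow direction (−∇h) has components (+0.004756 E, +0.003058 N).
Azimuth = atan2(E, N) = atan2(+0.004756, +0.003058) = 57.3° ≈ 057°.

057°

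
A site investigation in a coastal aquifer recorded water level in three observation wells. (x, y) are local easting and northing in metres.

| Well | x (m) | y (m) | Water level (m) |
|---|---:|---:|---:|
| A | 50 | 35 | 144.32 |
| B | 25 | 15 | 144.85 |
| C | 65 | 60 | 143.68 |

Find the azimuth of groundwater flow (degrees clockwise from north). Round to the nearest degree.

Taking A as reference: B−A = (-25, -20, +0.53); C−A = (15, 25, -0.64).
Solve a·Δx + b·Δy = Δh: det = (-25)·25 − 15·(-20) = -325.
∂h/∂x = [(+0.53)·25 − (-0.64)·(-20)] / -325 = -0.001385
∂h/∂y = [(-25)·(-0.64) − 15·(+0.53)] / -325 = -0.02477
Flow direction (−∇h) has components (+0.001385 E, +0.02477 N).
Azimuth = atan2(E, N) = atan2(+0.001385, +0.02477) = 3.2° ≈ 003°.

003°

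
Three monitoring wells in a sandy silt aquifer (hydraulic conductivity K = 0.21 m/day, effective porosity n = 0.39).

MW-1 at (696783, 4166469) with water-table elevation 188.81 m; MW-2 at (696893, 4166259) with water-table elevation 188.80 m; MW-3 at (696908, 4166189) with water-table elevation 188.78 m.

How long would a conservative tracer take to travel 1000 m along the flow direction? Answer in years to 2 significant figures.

With h = a·x + b·y + c and MW-1 as origin, the differences give:
  110·a + (-210)·b = -0.01
  125·a + (-280)·b = -0.03
Eliminate b (×(-280) and ×(-210), subtract): -4550·a = -3.500 → a = ∂h/∂x = +0.0007692
Back-substitute: b = ∂h/∂y = +0.0004505.
|∇h| = √(0.0007692² + 0.0004505²) = 0.0008914
Seepage velocity v = K·i/n = 0.21 × 0.0008914 / 0.39 = 0.00048 m/day.
t = 1000 / 0.00048 = 2.083e+06 days = 5.7e+03 years.

5700 years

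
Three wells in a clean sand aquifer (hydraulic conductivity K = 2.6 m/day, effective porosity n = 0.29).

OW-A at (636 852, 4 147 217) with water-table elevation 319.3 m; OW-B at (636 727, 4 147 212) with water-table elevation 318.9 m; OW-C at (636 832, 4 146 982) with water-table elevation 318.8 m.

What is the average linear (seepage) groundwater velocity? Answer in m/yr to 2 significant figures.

12 m/yr

With h = a·x + b·y + c and OW-A as origin, the differences give:
  (-125)·a + (-5)·b = -0.4
  (-20)·a + (-235)·b = -0.5
Eliminate b (×(-235) and ×(-5), subtract): 29275·a = 91.50 → a = ∂h/∂x = +0.003126
Back-substitute: b = ∂h/∂y = +0.001862.
|∇h| = √(0.003126² + 0.001862²) = 0.003639
Seepage velocity v = K·i/n = 2.6 × 0.003639 / 0.29 = 0.03263 m/day = 11.92 m/yr.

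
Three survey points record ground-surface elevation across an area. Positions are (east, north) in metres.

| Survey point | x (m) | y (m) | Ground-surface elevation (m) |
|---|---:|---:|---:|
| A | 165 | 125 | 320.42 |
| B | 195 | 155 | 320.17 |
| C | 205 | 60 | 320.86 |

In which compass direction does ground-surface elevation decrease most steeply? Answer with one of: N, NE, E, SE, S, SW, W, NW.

Taking A as reference: B−A = (30, 30, -0.25); C−A = (40, -65, +0.44).
Determinant of the coordinate differences = 30·(-65) − 40·30 = -3150.
∂z/∂x = [(-0.25)·(-65) − (+0.44)·30] / -3150 = -0.0009683
∂z/∂y = [30·(+0.44) − 40·(-0.25)] / -3150 = -0.007365
Steepest decrease is along −∇f = (+0.0009683 E, +0.007365 N) → north.

N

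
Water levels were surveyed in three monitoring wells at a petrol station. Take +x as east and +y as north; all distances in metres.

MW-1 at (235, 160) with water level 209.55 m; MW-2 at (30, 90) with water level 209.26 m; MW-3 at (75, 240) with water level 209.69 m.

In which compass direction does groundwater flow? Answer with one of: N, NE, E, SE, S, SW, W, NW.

With h = a·x + b·y + c and MW-1 as origin, the differences give:
  (-205)·a + (-70)·b = -0.29
  (-160)·a + 80·b = +0.14
Eliminate b (×80 and ×(-70), subtract): -27600·a = -13.400 → a = ∂h/∂x = +0.0004855
Back-substitute: b = ∂h/∂y = +0.002721.
Flow = −∇h = (-0.0004855 east, -0.002721 north), which points south.

S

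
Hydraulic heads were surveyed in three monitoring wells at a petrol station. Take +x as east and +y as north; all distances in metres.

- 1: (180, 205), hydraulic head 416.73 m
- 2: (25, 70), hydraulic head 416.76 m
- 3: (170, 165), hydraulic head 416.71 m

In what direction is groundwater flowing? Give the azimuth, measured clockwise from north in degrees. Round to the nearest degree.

With h = a·x + b·y + c and 1 as origin, the differences give:
  (-155)·a + (-135)·b = +0.03
  (-10)·a + (-40)·b = -0.02
Eliminate b (×(-40) and ×(-135), subtract): 4850·a = -3.900 → a = ∂h/∂x = -0.0008041
Back-substitute: b = ∂h/∂y = +0.0007010.
Flow direction (−∇h) has components (+0.0008041 E, -0.0007010 N).
Azimuth = atan2(E, N) = atan2(+0.0008041, -0.0007010) = 131.1° ≈ 131°.

131°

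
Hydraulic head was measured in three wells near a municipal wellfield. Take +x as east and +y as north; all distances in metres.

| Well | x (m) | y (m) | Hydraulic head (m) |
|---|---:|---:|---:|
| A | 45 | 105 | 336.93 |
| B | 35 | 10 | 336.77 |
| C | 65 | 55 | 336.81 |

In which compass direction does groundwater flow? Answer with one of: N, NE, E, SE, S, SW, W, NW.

With h = a·x + b·y + c and A as origin, the differences give:
  (-10)·a + (-95)·b = -0.16
  20·a + (-50)·b = -0.12
Eliminate b (×(-50) and ×(-95), subtract): 2400·a = -3.400 → a = ∂h/∂x = -0.001417
Back-substitute: b = ∂h/∂y = +0.001833.
Flow = −∇h = (+0.001417 east, -0.001833 north), which points southeast.

SE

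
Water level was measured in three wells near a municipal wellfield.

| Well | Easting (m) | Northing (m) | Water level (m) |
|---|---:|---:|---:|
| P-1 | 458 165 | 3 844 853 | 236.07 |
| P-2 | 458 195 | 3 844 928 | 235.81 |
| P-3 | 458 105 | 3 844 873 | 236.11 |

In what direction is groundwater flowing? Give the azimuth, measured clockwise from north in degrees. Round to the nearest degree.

Differences from P-1: to P-2 (Δx, Δy, Δh) = (30, 75, -0.26); to P-3 = (-60, 20, +0.04).
Determinant of the coordinate differences = 30·20 − (-60)·75 = 5100.
∂h/∂x = [(-0.26)·20 − (+0.04)·75] / 5100 = -0.001608
∂h/∂y = [30·(+0.04) − (-60)·(-0.26)] / 5100 = -0.002824
Flow direction (−∇h) has components (+0.001608 E, +0.002824 N).
Azimuth = atan2(E, N) = atan2(+0.001608, +0.002824) = 29.7° ≈ 030°.

030°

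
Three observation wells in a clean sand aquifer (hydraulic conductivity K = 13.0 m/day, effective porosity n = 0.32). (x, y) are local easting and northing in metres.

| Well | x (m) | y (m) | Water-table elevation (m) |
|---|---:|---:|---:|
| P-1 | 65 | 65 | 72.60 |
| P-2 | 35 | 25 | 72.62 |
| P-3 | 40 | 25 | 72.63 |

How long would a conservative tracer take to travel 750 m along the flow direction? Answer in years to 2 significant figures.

18 years

Differences from P-1: to P-2 (Δx, Δy, Δh) = (-30, -40, +0.02); to P-3 = (-25, -40, +0.03).
Determinant of the coordinate differences = (-30)·(-40) − (-25)·(-40) = 200.
∂h/∂x = [(+0.02)·(-40) − (+0.03)·(-40)] / 200 = +0.002000
∂h/∂y = [(-30)·(+0.03) − (-25)·(+0.02)] / 200 = -0.002000
|∇h| = √(0.002000² + -0.002000²) = 0.002828
Seepage velocity v = K·i/n = 13.0 × 0.002828 / 0.32 = 0.1149 m/day.
t = 750 / 0.1149 = 6527 days = 17.9 years.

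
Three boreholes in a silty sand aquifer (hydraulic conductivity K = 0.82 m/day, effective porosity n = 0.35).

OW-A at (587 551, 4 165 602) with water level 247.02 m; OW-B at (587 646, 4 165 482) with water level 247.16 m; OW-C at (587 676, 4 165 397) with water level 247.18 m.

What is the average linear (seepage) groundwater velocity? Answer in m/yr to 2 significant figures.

Differences from OW-A: to OW-B (Δx, Δy, Δh) = (95, -120, +0.14); to OW-C = (125, -205, +0.16).
Solve a·Δx + b·Δy = Δh: det = 95·(-205) − 125·(-120) = -4475.
∂h/∂x = [(+0.14)·(-205) − (+0.16)·(-120)] / -4475 = +0.002123
∂h/∂y = [95·(+0.16) − 125·(+0.14)] / -4475 = +0.0005140
|∇h| = √(0.002123² + 0.0005140²) = 0.002184
Seepage velocity v = K·i/n = 0.82 × 0.002184 / 0.35 = 0.005117 m/day = 1.869 m/yr.

1.9 m/yr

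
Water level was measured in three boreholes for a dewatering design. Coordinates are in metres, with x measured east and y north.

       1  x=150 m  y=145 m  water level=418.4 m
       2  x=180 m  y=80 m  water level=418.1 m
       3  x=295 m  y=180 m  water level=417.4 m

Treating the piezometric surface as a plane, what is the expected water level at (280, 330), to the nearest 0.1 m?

417.7 m

Differences from 1: to 2 (Δx, Δy, Δh) = (30, -65, -0.3); to 3 = (145, 35, -1.0).
Solve a·Δx + b·Δy = Δh: det = 30·35 − 145·(-65) = 10475.
∂h/∂x = [(-0.3)·35 − (-1.0)·(-65)] / 10475 = -0.007208
∂h/∂y = [30·(-1.0) − 145·(-0.3)] / 10475 = +0.001289
h(280, 330) = 418.4 + (-0.007208)·(130) + (+0.001289)·(185) = 418.4 -0.937 +0.238 = 417.701 m.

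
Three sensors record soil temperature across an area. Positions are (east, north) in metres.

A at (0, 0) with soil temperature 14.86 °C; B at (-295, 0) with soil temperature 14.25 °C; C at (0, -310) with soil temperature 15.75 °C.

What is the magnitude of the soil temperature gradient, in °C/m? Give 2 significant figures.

0.0035 °C/m

∂T/∂x = (14.25 − 14.86) / (-295 − 0) = +0.002068
∂T/∂y = (15.75 − 14.86) / (-310 − 0) = -0.002871
|∇f| = √(0.002068² + -0.002871²) = 0.003538 °C/m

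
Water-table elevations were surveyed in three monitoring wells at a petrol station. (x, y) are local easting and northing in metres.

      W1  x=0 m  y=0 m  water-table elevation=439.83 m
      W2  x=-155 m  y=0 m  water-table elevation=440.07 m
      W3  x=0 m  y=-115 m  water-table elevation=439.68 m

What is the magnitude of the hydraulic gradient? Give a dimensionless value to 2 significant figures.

∂h/∂x = (440.07 − 439.83) / (-155 − 0) = -0.001548
∂h/∂y = (439.68 − 439.83) / (-115 − 0) = +0.001304
|∇h| = √(-0.001548² + 0.001304²) = 0.002024

0.0020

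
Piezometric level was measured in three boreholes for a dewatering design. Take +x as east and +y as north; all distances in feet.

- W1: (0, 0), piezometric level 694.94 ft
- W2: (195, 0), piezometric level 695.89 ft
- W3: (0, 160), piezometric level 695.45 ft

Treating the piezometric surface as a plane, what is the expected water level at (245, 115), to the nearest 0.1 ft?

∂h/∂x = (695.89 − 694.94) / (195 − 0) = +0.004872
∂h/∂y = (695.45 − 694.94) / (160 − 0) = +0.003187
h(245, 115) = 694.94 + (+0.004872)·(245) + (+0.003187)·(115) = 694.94 +1.194 +0.367 = 696.500 ft.

696.5 ft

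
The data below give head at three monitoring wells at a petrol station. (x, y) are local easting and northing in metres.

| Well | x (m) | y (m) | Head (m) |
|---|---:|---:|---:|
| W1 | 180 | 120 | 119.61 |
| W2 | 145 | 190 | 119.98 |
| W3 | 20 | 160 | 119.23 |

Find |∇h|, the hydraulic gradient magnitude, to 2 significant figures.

0.0085

With h = a·x + b·y + c and W1 as origin, the differences give:
  (-35)·a + 70·b = +0.37
  (-160)·a + 40·b = -0.38
Eliminate b (×40 and ×70, subtract): 9800·a = 41.400 → a = ∂h/∂x = +0.004224
Back-substitute: b = ∂h/∂y = +0.007398.
|∇h| = √(0.004224² + 0.007398²) = 0.008519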